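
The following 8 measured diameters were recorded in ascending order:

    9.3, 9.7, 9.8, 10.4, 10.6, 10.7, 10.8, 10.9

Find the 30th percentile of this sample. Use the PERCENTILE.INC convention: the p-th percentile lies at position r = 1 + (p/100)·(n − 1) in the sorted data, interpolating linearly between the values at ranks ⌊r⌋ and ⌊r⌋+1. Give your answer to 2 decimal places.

9.86

n = 8.
r = 1 + (30/100)·(8 − 1) = 1 + 2.1 = 3.1.
Rank 3 is 9.8 and rank 4 is 10.4.
Interpolate: 9.8 + 0.1·(10.4 − 9.8) = 9.8 + 0.1·0.6 = 9.86.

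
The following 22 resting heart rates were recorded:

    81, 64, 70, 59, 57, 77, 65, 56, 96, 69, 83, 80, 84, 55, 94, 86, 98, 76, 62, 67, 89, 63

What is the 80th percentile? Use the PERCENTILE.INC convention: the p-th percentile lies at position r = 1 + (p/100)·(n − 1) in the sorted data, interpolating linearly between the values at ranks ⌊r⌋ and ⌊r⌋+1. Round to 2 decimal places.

Sorted: 55, 56, 57, 59, 62, 63, 64, 65, 67, 69, 70, 76, 77, 80, 81, 83, 84, 86, 89, 94, 96, 98.
n = 22.
r = 1 + (80/100)·(22 − 1) = 1 + 16.8 = 17.8.
Rank 17 is 84 and rank 18 is 86.
Interpolate: 84 + 0.8·(86 − 84) = 84 + 0.8·2 = 85.6.

85.60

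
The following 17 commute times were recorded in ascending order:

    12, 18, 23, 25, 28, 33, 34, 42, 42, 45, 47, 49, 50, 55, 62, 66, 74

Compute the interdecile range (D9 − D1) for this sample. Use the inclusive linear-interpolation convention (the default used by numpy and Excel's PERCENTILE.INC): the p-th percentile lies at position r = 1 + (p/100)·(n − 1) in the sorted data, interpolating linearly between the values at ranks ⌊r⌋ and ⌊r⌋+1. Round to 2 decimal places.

42.60

n = 17.
P10: r = 2.6; ranks 2–3 are 18, 23; interpolating gives 21.
P90: r = 15.4; ranks 15–16 are 62, 66; interpolating gives 63.6.
Difference: 63.6 − 21 = 42.6.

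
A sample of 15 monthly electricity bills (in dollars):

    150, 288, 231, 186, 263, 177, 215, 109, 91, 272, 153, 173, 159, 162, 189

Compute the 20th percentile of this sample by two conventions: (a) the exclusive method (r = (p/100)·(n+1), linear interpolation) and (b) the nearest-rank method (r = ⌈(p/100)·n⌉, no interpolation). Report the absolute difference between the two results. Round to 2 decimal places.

0.60

Sorted: 91, 109, 150, 153, 159, 162, 173, 177, 186, 189, 215, 231, 263, 272, 288.
n = 15.
(a) r = 3.2; between ranks 3 (150) and 4 (153): 150.6.
(b) the nearest-rank method: rank 3 → 150.
|150.6 − 150| = 0.6.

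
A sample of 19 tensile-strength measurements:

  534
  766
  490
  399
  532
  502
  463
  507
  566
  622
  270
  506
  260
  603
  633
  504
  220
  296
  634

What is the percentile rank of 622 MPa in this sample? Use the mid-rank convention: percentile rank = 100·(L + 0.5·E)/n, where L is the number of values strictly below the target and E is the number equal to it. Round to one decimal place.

81.6

Sorted: 220, 260, 270, 296, 399, 463, 490, 502, 504, 506, 507, 532, 534, 566, 603, 622, 633, 634, 766.
Count below 622: L = 15; count equal: E = 1; n = 19.
Percentile rank = 100·(15 + 0.5·1)/19 = 100·15.5/19 = 81.58.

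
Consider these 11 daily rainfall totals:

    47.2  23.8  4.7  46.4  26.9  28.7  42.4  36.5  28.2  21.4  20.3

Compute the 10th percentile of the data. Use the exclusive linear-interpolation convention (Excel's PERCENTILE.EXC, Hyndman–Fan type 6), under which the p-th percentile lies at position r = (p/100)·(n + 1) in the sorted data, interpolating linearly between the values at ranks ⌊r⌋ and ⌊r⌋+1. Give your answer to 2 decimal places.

Sorted: 4.7, 20.3, 21.4, 23.8, 26.9, 28.2, 28.7, 36.5, 42.4, 46.4, 47.2.
n = 11.
r = (10/100)·(11 + 1) = 1.2.
Rank 1 is 4.7 and rank 2 is 20.3.
Interpolate: 4.7 + 0.2·(20.3 − 4.7) = 4.7 + 0.2·15.6 = 7.82.

7.82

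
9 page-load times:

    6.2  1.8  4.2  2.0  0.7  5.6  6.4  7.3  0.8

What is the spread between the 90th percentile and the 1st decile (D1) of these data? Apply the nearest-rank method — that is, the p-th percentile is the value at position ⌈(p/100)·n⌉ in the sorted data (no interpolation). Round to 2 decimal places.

Sorted: 0.7, 0.8, 1.8, 2.0, 4.2, 5.6, 6.2, 6.4, 7.3.
n = 9.
P10: rank ⌈10/100·9⌉ = 1 → 0.7.
P90: rank ⌈90/100·9⌉ = 9 → 7.3.
Difference: 7.3 − 0.7 = 6.6.

6.60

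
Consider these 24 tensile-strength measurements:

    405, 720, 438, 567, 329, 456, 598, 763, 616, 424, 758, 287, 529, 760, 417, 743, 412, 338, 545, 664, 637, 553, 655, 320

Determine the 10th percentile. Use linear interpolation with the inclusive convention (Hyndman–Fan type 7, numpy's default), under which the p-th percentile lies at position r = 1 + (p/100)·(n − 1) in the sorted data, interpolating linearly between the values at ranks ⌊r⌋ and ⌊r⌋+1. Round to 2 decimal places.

Sorted: 287, 320, 329, 338, 405, 412, 417, 424, 438, 456, 529, 545, 553, 567, 598, 616, 637, 655, 664, 720, 743, 758, 760, 763.
n = 24.
r = 1 + (10/100)·(24 − 1) = 1 + 2.3 = 3.3.
Rank 3 is 329 and rank 4 is 338.
Interpolate: 329 + 0.3·(338 − 329) = 329 + 0.3·9 = 331.7.

331.70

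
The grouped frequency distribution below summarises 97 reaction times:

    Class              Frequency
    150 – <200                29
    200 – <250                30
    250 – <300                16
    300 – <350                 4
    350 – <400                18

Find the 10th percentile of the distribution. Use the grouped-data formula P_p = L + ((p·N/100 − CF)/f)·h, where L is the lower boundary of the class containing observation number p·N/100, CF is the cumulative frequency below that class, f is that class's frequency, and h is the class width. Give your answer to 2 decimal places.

166.72

N = 97; target position k = 10/100 · 97 = 9.7.
Cumulative frequencies: 29, 59, 75, 79, 97.
Observation 9.7 falls in the class 150 – <200.
L = 150, CF = 0, f = 29, h = 50.
P10 = 150 + ((9.7 − 0)/29)·50 = 150 + 16.7241 = 166.724.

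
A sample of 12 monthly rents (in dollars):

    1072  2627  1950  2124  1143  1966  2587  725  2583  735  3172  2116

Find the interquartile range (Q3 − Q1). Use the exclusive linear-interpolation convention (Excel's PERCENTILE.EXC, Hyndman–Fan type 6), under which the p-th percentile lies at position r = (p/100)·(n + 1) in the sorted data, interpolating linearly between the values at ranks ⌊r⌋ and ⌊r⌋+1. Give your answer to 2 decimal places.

Sorted: 725, 735, 1072, 1143, 1950, 1966, 2116, 2124, 2583, 2587, 2627, 3172.
n = 12.
P25: r = 3.25; ranks 3–4 are 1072, 1143; interpolating gives 1089.75.
P75: r = 9.75; ranks 9–10 are 2583, 2587; interpolating gives 2586.
Difference: 2586 − 1089.75 = 1496.25.

1496.25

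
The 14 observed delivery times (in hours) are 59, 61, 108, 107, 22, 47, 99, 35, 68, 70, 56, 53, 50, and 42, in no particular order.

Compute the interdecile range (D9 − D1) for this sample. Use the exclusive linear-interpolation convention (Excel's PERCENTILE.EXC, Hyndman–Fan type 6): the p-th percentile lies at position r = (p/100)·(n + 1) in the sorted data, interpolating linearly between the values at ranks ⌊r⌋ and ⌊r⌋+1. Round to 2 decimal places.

Sorted: 22, 35, 42, 47, 50, 53, 56, 59, 61, 68, 70, 99, 107, 108.
n = 14.
P10: r = 1.5; ranks 1–2 are 22, 35; interpolating gives 28.5.
P90: r = 13.5; ranks 13–14 are 107, 108; interpolating gives 107.5.
Difference: 107.5 − 28.5 = 79.

79.00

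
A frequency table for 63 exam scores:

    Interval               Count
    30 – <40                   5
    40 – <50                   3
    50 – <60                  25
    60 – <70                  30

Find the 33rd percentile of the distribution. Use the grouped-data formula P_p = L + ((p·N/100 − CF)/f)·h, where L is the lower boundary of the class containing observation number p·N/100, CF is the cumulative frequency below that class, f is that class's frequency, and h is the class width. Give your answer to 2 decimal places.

N = 63; target position k = 33/100 · 63 = 20.79.
Cumulative frequencies: 5, 8, 33, 63.
Observation 20.79 falls in the class 50 – <60.
L = 50, CF = 8, f = 25, h = 10.
P33 = 50 + ((20.79 − 8)/25)·10 = 50 + 5.116 = 55.116.

55.12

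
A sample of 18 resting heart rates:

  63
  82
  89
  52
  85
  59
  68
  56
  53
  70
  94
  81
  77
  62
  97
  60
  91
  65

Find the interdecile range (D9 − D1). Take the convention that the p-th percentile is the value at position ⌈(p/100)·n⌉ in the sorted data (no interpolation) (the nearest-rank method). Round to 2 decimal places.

Sorted: 52, 53, 56, 59, 60, 62, 63, 65, 68, 70, 77, 81, 82, 85, 89, 91, 94, 97.
n = 18.
P10: rank ⌈10/100·18⌉ = 2 → 53.
P90: rank ⌈90/100·18⌉ = 17 → 94.
Difference: 94 − 53 = 41.

41.00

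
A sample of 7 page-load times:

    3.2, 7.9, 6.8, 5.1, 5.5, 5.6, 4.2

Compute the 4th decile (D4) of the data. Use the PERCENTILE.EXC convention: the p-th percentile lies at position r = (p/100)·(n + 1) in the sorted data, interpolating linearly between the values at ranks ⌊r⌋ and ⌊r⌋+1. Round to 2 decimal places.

Sorted: 3.2, 4.2, 5.1, 5.5, 5.6, 6.8, 7.9.
n = 7.
r = (40/100)·(7 + 1) = 3.2.
Rank 3 is 5.1 and rank 4 is 5.5.
Interpolate: 5.1 + 0.2·(5.5 − 5.1) = 5.1 + 0.2·0.4 = 5.18.

5.18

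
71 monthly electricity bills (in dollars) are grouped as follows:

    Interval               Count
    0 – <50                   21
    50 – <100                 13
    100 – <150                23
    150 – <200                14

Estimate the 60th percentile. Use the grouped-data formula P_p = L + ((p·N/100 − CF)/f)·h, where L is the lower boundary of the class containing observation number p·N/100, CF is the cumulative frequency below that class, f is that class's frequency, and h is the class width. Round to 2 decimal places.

N = 71; target position k = 60/100 · 71 = 42.6.
Cumulative frequencies: 21, 34, 57, 71.
Observation 42.6 falls in the class 100 – <150.
L = 100, CF = 34, f = 23, h = 50.
P60 = 100 + ((42.6 − 34)/23)·50 = 100 + 18.6957 = 118.696.

118.70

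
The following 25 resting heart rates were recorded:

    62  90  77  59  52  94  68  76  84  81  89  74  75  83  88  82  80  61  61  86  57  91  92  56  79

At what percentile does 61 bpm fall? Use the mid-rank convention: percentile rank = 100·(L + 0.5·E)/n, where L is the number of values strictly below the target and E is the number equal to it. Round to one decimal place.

20.0

Sorted: 52, 56, 57, 59, 61, 61, 62, 68, 74, 75, 76, 77, 79, 80, 81, 82, 83, 84, 86, 88, 89, 90, 91, 92, 94.
Count below 61: L = 4; count equal: E = 2; n = 25.
Percentile rank = 100·(4 + 0.5·2)/25 = 100·5/25 = 20.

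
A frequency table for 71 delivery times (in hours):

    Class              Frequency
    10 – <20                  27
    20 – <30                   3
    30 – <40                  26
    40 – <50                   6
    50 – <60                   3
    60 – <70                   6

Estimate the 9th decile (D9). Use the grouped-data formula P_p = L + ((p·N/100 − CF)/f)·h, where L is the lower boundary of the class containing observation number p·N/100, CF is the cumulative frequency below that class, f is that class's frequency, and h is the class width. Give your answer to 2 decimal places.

N = 71; target position k = 90/100 · 71 = 63.9.
Cumulative frequencies: 27, 30, 56, 62, 65, 71.
Observation 63.9 falls in the class 50 – <60.
L = 50, CF = 62, f = 3, h = 10.
P90 = 50 + ((63.9 − 62)/3)·10 = 50 + 6.33333 = 56.3333.

56.33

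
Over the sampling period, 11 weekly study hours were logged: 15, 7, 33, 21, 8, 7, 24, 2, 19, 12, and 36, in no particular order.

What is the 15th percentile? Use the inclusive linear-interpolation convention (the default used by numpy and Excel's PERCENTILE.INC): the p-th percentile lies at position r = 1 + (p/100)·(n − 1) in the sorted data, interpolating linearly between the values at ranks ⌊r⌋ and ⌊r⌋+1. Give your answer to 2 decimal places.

Sorted: 2, 7, 7, 8, 12, 15, 19, 21, 24, 33, 36.
n = 11.
r = 1 + (15/100)·(11 − 1) = 1 + 1.5 = 2.5.
Rank 2 is 7 and rank 3 is 7.
Interpolate: 7 + 0.5·(7 − 7) = 7 + 0.5·0 = 7.

7.00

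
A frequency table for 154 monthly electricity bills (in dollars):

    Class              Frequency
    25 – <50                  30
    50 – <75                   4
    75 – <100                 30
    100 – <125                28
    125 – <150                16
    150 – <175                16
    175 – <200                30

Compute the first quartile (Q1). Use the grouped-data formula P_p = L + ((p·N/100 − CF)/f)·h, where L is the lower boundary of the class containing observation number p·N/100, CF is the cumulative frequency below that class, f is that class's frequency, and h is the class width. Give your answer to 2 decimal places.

78.75

N = 154; target position k = 25/100 · 154 = 38.5.
Cumulative frequencies: 30, 34, 64, 92, 108, 124, 154.
Observation 38.5 falls in the class 75 – <100.
L = 75, CF = 34, f = 30, h = 25.
P25 = 75 + ((38.5 − 34)/30)·25 = 75 + 3.75 = 78.75.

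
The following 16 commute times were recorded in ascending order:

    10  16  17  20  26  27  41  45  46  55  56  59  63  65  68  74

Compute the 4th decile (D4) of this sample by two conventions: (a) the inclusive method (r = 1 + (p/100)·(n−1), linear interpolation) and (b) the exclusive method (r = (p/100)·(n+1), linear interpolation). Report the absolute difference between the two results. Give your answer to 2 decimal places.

n = 16.
(a) r = 7 → value at rank 7 = 41.
(b) r = 6.8; between ranks 6 (27) and 7 (41): 38.2.
|41 − 38.2| = 2.8.

2.80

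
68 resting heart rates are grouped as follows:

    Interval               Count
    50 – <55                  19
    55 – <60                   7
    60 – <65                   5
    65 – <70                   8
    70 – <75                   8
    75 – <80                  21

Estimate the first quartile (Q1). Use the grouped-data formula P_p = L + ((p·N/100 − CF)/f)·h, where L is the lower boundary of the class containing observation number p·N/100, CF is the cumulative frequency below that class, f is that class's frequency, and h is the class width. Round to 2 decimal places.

54.47

N = 68; target position k = 25/100 · 68 = 17.
Cumulative frequencies: 19, 26, 31, 39, 47, 68.
Observation 17 falls in the class 50 – <55.
L = 50, CF = 0, f = 19, h = 5.
P25 = 50 + ((17 − 0)/19)·5 = 50 + 4.47368 = 54.4737.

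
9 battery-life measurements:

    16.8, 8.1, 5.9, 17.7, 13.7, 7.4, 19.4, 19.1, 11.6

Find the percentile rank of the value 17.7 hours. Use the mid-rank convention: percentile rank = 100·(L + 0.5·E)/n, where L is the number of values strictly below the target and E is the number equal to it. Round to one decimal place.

Sorted: 5.9, 7.4, 8.1, 11.6, 13.7, 16.8, 17.7, 19.1, 19.4.
Count below 17.7: L = 6; count equal: E = 1; n = 9.
Percentile rank = 100·(6 + 0.5·1)/9 = 100·6.5/9 = 72.22.

72.2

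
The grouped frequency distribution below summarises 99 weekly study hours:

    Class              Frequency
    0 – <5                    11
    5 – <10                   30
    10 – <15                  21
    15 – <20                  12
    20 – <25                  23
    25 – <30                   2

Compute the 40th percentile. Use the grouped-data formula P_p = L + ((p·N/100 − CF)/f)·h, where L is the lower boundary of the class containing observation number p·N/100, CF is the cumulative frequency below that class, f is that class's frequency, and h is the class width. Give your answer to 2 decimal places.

N = 99; target position k = 40/100 · 99 = 39.6.
Cumulative frequencies: 11, 41, 62, 74, 97, 99.
Observation 39.6 falls in the class 5 – <10.
L = 5, CF = 11, f = 30, h = 5.
P40 = 5 + ((39.6 − 11)/30)·5 = 5 + 4.76667 = 9.76667.

9.77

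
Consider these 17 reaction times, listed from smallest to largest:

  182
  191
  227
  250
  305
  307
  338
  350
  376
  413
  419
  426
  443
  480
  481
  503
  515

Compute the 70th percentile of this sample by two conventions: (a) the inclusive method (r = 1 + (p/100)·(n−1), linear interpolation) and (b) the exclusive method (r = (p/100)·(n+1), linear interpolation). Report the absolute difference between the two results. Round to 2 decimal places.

n = 17.
(a) r = 12.2; between ranks 12 (426) and 13 (443): 429.4.
(b) r = 12.6; between ranks 12 (426) and 13 (443): 436.2.
|429.4 − 436.2| = 6.8.

6.80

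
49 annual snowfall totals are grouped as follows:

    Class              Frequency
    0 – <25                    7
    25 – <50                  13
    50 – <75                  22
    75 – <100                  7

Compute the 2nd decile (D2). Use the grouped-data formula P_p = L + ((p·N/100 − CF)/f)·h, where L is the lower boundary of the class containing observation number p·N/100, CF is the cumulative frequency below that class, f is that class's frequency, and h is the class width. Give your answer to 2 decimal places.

30.38

N = 49; target position k = 20/100 · 49 = 9.8.
Cumulative frequencies: 7, 20, 42, 49.
Observation 9.8 falls in the class 25 – <50.
L = 25, CF = 7, f = 13, h = 25.
P20 = 25 + ((9.8 − 7)/13)·25 = 25 + 5.38462 = 30.3846.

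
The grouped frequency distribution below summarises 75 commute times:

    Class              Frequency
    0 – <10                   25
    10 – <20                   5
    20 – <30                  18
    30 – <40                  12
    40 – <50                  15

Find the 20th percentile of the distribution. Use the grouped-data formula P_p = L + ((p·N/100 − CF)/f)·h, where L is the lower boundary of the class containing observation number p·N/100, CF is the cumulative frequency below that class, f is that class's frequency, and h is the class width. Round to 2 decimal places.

N = 75; target position k = 20/100 · 75 = 15.
Cumulative frequencies: 25, 30, 48, 60, 75.
Observation 15 falls in the class 0 – <10.
L = 0, CF = 0, f = 25, h = 10.
P20 = 0 + ((15 − 0)/25)·10 = 0 + 6 = 6.

6.00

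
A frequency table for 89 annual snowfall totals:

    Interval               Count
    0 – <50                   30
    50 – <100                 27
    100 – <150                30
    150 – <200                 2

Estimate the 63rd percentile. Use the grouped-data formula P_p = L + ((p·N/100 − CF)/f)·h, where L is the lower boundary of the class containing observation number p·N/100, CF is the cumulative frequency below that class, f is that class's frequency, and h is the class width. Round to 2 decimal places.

N = 89; target position k = 63/100 · 89 = 56.07.
Cumulative frequencies: 30, 57, 87, 89.
Observation 56.07 falls in the class 50 – <100.
L = 50, CF = 30, f = 27, h = 50.
P63 = 50 + ((56.07 − 30)/27)·50 = 50 + 48.2778 = 98.2778.

98.28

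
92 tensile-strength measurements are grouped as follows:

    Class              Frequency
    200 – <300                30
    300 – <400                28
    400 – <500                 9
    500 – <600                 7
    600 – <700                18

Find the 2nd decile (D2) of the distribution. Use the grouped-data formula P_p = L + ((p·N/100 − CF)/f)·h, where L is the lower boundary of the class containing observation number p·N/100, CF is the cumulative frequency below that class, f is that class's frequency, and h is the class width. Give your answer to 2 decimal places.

261.33

N = 92; target position k = 20/100 · 92 = 18.4.
Cumulative frequencies: 30, 58, 67, 74, 92.
Observation 18.4 falls in the class 200 – <300.
L = 200, CF = 0, f = 30, h = 100.
P20 = 200 + ((18.4 − 0)/30)·100 = 200 + 61.3333 = 261.333.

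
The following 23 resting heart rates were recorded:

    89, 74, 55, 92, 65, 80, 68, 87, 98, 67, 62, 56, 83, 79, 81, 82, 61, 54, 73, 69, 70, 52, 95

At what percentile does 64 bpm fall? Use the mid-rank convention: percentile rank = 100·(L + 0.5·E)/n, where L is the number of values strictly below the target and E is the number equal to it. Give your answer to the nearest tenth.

Sorted: 52, 54, 55, 56, 61, 62, 65, 67, 68, 69, 70, 73, 74, 79, 80, 81, 82, 83, 87, 89, 92, 95, 98.
Count below 64: L = 6; count equal: E = 0; n = 23.
Percentile rank = 100·(6 + 0.5·0)/23 = 100·6/23 = 26.09.

26.1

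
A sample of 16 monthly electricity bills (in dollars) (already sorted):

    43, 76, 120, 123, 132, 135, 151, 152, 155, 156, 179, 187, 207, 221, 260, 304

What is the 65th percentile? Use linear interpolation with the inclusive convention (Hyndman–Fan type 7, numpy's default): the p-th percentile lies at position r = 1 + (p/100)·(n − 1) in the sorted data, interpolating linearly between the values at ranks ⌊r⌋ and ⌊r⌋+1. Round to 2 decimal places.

173.25

n = 16.
r = 1 + (65/100)·(16 − 1) = 1 + 9.75 = 10.75.
Rank 10 is 156 and rank 11 is 179.
Interpolate: 156 + 0.75·(179 − 156) = 156 + 0.75·23 = 173.25.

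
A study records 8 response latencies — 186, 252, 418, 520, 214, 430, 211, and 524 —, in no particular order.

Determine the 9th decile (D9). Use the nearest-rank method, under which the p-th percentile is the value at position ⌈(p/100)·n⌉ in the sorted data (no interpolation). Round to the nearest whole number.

524

Sorted: 186, 211, 214, 252, 418, 430, 520, 524.
n = 8.
Position = ⌈90/100 · 8⌉ = ⌈7.2⌉ = 8.
The value at rank 8 is 524.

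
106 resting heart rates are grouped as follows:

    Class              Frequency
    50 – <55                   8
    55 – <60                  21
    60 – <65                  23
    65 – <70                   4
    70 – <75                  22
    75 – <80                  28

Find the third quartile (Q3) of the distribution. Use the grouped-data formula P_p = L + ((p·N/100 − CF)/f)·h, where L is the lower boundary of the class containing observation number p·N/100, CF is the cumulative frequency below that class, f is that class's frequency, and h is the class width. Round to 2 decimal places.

N = 106; target position k = 75/100 · 106 = 79.5.
Cumulative frequencies: 8, 29, 52, 56, 78, 106.
Observation 79.5 falls in the class 75 – <80.
L = 75, CF = 78, f = 28, h = 5.
P75 = 75 + ((79.5 − 78)/28)·5 = 75 + 0.267857 = 75.2679.

75.27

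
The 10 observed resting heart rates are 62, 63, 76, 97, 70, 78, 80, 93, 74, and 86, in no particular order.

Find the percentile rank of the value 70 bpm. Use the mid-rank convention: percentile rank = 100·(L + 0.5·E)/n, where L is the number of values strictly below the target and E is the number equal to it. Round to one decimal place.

25.0

Sorted: 62, 63, 70, 74, 76, 78, 80, 86, 93, 97.
Count below 70: L = 2; count equal: E = 1; n = 10.
Percentile rank = 100·(2 + 0.5·1)/10 = 100·2.5/10 = 25.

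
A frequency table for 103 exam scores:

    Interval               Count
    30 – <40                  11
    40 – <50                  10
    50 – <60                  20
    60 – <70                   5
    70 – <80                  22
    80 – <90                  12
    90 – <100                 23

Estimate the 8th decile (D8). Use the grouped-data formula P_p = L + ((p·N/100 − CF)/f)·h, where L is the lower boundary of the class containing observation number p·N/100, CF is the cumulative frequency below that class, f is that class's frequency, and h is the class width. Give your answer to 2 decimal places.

N = 103; target position k = 80/100 · 103 = 82.4.
Cumulative frequencies: 11, 21, 41, 46, 68, 80, 103.
Observation 82.4 falls in the class 90 – <100.
L = 90, CF = 80, f = 23, h = 10.
P80 = 90 + ((82.4 − 80)/23)·10 = 90 + 1.04348 = 91.0435.

91.04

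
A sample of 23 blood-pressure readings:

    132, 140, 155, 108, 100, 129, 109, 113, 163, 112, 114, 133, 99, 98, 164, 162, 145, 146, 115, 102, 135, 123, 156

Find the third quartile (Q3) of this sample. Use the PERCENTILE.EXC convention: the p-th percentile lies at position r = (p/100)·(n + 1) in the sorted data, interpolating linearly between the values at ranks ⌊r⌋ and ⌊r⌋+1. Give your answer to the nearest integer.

Sorted: 98, 99, 100, 102, 108, 109, 112, 113, 114, 115, 123, 129, 132, 133, 135, 140, 145, 146, 155, 156, 162, 163, 164.
n = 23.
r = (75/100)·(23 + 1) = 18.
r is an integer, so P75 is the value at rank 18: 146.

146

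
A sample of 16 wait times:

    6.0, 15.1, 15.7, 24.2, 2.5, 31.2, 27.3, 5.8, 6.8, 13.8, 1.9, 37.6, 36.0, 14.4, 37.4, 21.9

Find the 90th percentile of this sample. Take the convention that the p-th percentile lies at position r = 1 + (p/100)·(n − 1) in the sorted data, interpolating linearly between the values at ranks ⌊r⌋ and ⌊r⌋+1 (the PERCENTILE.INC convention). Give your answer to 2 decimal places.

Sorted: 1.9, 2.5, 5.8, 6.0, 6.8, 13.8, 14.4, 15.1, 15.7, 21.9, 24.2, 27.3, 31.2, 36.0, 37.4, 37.6.
n = 16.
r = 1 + (90/100)·(16 − 1) = 1 + 13.5 = 14.5.
Rank 14 is 36.0 and rank 15 is 37.4.
Interpolate: 36.0 + 0.5·(37.4 − 36.0) = 36.0 + 0.5·1.4 = 36.7.

36.70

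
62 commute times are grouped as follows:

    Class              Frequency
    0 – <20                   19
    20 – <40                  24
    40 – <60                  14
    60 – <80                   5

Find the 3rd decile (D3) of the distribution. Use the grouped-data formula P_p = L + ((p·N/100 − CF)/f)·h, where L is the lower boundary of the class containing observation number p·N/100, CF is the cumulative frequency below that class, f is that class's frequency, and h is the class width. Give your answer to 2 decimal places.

N = 62; target position k = 30/100 · 62 = 18.6.
Cumulative frequencies: 19, 43, 57, 62.
Observation 18.6 falls in the class 0 – <20.
L = 0, CF = 0, f = 19, h = 20.
P30 = 0 + ((18.6 − 0)/19)·20 = 0 + 19.5789 = 19.5789.

19.58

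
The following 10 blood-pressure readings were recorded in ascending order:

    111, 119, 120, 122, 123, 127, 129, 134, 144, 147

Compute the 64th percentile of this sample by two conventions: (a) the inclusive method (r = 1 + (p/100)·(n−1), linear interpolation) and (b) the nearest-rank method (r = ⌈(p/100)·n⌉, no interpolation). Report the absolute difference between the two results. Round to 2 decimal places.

n = 10.
(a) r = 6.76; between ranks 6 (127) and 7 (129): 128.52.
(b) the nearest-rank method: rank 7 → 129.
|128.52 − 129| = 0.48.

0.48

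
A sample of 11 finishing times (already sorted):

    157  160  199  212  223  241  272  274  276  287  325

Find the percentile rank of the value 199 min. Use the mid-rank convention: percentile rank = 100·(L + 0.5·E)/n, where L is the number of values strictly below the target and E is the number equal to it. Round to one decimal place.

22.7

Count below 199: L = 2; count equal: E = 1; n = 11.
Percentile rank = 100·(2 + 0.5·1)/11 = 100·2.5/11 = 22.73.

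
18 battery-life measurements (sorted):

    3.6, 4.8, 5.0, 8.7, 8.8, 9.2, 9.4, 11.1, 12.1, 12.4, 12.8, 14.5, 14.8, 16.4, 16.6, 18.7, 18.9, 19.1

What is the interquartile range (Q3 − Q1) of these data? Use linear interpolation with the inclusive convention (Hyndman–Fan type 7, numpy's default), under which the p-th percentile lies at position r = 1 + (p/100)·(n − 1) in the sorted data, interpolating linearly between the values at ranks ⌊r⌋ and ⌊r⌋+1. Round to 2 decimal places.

7.10

n = 18.
P25: r = 5.25; ranks 5–6 are 8.8, 9.2; interpolating gives 8.9.
P75: r = 13.75; ranks 13–14 are 14.8, 16.4; interpolating gives 16.
Difference: 16 − 8.9 = 7.1.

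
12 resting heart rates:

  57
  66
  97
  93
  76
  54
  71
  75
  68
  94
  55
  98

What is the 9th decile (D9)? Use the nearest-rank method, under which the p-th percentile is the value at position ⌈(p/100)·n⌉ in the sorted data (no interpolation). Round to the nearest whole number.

Sorted: 54, 55, 57, 66, 68, 71, 75, 76, 93, 94, 97, 98.
n = 12.
Position = ⌈90/100 · 12⌉ = ⌈10.8⌉ = 11.
The value at rank 11 is 97.

97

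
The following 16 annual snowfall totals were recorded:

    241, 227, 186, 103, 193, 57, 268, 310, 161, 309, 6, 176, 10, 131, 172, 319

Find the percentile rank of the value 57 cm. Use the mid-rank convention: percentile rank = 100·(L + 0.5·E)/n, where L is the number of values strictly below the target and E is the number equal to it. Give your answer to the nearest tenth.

Sorted: 6, 10, 57, 103, 131, 161, 172, 176, 186, 193, 227, 241, 268, 309, 310, 319.
Count below 57: L = 2; count equal: E = 1; n = 16.
Percentile rank = 100·(2 + 0.5·1)/16 = 100·2.5/16 = 15.62.

15.6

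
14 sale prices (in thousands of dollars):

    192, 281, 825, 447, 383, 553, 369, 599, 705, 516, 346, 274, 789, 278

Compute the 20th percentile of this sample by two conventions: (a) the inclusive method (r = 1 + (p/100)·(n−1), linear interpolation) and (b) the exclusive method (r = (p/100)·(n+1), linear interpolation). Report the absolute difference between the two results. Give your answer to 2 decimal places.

Sorted: 192, 274, 278, 281, 346, 369, 383, 447, 516, 553, 599, 705, 789, 825.
n = 14.
(a) r = 3.6; between ranks 3 (278) and 4 (281): 279.8.
(b) r = 3 → value at rank 3 = 278.
|279.8 − 278| = 1.8.

1.80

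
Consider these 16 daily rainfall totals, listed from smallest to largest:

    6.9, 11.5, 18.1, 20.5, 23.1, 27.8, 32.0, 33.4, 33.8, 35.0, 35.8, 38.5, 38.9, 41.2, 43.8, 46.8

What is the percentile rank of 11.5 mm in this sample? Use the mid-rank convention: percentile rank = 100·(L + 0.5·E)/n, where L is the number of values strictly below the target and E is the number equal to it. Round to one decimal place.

9.4

Count below 11.5: L = 1; count equal: E = 1; n = 16.
Percentile rank = 100·(1 + 0.5·1)/16 = 100·1.5/16 = 9.375.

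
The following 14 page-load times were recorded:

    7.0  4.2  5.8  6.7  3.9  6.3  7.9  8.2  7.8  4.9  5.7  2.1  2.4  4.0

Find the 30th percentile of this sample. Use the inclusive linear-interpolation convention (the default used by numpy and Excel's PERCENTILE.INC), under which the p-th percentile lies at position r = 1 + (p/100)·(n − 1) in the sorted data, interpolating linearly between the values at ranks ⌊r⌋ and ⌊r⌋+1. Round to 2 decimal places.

Sorted: 2.1, 2.4, 3.9, 4.0, 4.2, 4.9, 5.7, 5.8, 6.3, 6.7, 7.0, 7.8, 7.9, 8.2.
n = 14.
r = 1 + (30/100)·(14 − 1) = 1 + 3.9 = 4.9.
Rank 4 is 4.0 and rank 5 is 4.2.
Interpolate: 4.0 + 0.9·(4.2 − 4.0) = 4.0 + 0.9·0.2 = 4.18.

4.18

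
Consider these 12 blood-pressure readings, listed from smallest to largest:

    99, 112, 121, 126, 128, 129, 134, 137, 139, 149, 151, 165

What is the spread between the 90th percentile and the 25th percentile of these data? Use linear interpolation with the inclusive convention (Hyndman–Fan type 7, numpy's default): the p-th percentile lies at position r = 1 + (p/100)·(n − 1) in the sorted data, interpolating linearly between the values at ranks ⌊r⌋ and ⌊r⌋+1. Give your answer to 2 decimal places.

26.05

n = 12.
P25: r = 3.75; ranks 3–4 are 121, 126; interpolating gives 124.75.
P90: r = 10.9; ranks 10–11 are 149, 151; interpolating gives 150.8.
Difference: 150.8 − 124.75 = 26.05.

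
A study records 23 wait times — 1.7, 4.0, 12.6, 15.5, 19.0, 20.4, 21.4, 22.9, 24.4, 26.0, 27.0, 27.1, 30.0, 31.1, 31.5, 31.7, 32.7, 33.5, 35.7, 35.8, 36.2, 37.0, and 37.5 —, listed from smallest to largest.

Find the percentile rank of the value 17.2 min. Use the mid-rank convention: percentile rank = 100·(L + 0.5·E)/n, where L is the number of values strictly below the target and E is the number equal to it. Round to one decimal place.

17.4

Count below 17.2: L = 4; count equal: E = 0; n = 23.
Percentile rank = 100·(4 + 0.5·0)/23 = 100·4/23 = 17.39.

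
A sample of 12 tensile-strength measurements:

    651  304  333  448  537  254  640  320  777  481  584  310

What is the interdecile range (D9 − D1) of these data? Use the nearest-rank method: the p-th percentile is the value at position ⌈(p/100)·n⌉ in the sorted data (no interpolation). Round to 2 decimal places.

Sorted: 254, 304, 310, 320, 333, 448, 481, 537, 584, 640, 651, 777.
n = 12.
P10: rank ⌈10/100·12⌉ = 2 → 304.
P90: rank ⌈90/100·12⌉ = 11 → 651.
Difference: 651 − 304 = 347.

347.00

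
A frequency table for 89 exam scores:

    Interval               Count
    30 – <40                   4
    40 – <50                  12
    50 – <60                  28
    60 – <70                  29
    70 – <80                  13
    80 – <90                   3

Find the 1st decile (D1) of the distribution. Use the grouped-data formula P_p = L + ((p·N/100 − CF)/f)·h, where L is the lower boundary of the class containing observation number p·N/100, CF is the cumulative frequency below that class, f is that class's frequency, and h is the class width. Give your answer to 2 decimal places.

44.08

N = 89; target position k = 10/100 · 89 = 8.9.
Cumulative frequencies: 4, 16, 44, 73, 86, 89.
Observation 8.9 falls in the class 40 – <50.
L = 40, CF = 4, f = 12, h = 10.
P10 = 40 + ((8.9 − 4)/12)·10 = 40 + 4.08333 = 44.0833.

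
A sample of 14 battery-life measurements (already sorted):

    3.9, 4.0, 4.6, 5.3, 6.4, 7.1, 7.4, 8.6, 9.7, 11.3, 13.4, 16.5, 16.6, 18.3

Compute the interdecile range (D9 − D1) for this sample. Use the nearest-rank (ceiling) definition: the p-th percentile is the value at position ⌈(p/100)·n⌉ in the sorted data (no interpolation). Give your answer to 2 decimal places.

12.60

n = 14.
P10: rank ⌈10/100·14⌉ = 2 → 4.
P90: rank ⌈90/100·14⌉ = 13 → 16.6.
Difference: 16.6 − 4 = 12.6.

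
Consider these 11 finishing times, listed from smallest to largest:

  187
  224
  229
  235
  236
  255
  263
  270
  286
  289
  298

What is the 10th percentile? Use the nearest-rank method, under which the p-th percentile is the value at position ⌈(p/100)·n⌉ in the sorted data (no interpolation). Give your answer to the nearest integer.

n = 11.
Position = ⌈10/100 · 11⌉ = ⌈1.1⌉ = 2.
The value at rank 2 is 224.

224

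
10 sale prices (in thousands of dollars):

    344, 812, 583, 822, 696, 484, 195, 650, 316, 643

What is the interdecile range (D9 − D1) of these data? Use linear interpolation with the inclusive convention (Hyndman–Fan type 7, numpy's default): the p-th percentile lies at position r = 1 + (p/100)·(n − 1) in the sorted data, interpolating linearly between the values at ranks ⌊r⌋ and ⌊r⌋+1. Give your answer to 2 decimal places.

509.10

Sorted: 195, 316, 344, 484, 583, 643, 650, 696, 812, 822.
n = 10.
P10: r = 1.9; ranks 1–2 are 195, 316; interpolating gives 303.9.
P90: r = 9.1; ranks 9–10 are 812, 822; interpolating gives 813.
Difference: 813 − 303.9 = 509.1.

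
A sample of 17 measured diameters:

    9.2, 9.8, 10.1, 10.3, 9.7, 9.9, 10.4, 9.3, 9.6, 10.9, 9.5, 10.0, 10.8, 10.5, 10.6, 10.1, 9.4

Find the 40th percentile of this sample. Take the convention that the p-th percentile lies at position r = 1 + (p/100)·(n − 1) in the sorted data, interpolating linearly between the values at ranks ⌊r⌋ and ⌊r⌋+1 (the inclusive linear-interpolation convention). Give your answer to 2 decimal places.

Sorted: 9.2, 9.3, 9.4, 9.5, 9.6, 9.7, 9.8, 9.9, 10.0, 10.1, 10.1, 10.3, 10.4, 10.5, 10.6, 10.8, 10.9.
n = 17.
r = 1 + (40/100)·(17 − 1) = 1 + 6.4 = 7.4.
Rank 7 is 9.8 and rank 8 is 9.9.
Interpolate: 9.8 + 0.4·(9.9 − 9.8) = 9.8 + 0.4·0.1 = 9.84.

9.84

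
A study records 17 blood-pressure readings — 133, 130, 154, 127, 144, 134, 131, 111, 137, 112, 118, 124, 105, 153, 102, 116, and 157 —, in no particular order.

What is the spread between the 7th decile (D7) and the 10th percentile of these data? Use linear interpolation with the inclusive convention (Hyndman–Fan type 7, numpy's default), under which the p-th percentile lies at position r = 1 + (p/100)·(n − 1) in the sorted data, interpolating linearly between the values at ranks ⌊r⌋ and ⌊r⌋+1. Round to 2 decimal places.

26.00

Sorted: 102, 105, 111, 112, 116, 118, 124, 127, 130, 131, 133, 134, 137, 144, 153, 154, 157.
n = 17.
P10: r = 2.6; ranks 2–3 are 105, 111; interpolating gives 108.6.
P70: r = 12.2; ranks 12–13 are 134, 137; interpolating gives 134.6.
Difference: 134.6 − 108.6 = 26.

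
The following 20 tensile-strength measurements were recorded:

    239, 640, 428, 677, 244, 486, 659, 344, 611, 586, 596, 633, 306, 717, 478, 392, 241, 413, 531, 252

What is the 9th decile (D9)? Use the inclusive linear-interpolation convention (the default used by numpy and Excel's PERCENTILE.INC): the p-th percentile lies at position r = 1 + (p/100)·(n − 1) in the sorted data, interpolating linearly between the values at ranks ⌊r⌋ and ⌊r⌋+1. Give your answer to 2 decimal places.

660.80

Sorted: 239, 241, 244, 252, 306, 344, 392, 413, 428, 478, 486, 531, 586, 596, 611, 633, 640, 659, 677, 717.
n = 20.
r = 1 + (90/100)·(20 − 1) = 1 + 17.1 = 18.1.
Rank 18 is 659 and rank 19 is 677.
Interpolate: 659 + 0.1·(677 − 659) = 659 + 0.1·18 = 660.8.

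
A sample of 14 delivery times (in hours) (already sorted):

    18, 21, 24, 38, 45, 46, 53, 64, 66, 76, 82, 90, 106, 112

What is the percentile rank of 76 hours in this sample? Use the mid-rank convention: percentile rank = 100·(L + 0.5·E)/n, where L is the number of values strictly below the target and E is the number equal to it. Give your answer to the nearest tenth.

67.9

Count below 76: L = 9; count equal: E = 1; n = 14.
Percentile rank = 100·(9 + 0.5·1)/14 = 100·9.5/14 = 67.86.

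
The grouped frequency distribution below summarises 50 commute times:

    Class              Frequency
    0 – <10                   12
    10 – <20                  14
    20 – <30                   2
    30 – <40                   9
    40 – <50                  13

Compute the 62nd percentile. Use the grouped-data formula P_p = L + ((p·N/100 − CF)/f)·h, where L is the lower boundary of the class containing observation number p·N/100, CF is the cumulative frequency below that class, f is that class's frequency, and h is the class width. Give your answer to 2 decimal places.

33.33

N = 50; target position k = 62/100 · 50 = 31.
Cumulative frequencies: 12, 26, 28, 37, 50.
Observation 31 falls in the class 30 – <40.
L = 30, CF = 28, f = 9, h = 10.
P62 = 30 + ((31 − 28)/9)·10 = 30 + 3.33333 = 33.3333.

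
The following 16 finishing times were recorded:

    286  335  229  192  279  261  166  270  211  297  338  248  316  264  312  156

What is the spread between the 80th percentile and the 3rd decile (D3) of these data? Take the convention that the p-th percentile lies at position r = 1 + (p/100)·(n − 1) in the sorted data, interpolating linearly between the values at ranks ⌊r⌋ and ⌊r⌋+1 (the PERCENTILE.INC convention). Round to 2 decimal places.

73.50

Sorted: 156, 166, 192, 211, 229, 248, 261, 264, 270, 279, 286, 297, 312, 316, 335, 338.
n = 16.
P30: r = 5.5; ranks 5–6 are 229, 248; interpolating gives 238.5.
P80: r = 13 (integer) → 312.
Difference: 312 − 238.5 = 73.5.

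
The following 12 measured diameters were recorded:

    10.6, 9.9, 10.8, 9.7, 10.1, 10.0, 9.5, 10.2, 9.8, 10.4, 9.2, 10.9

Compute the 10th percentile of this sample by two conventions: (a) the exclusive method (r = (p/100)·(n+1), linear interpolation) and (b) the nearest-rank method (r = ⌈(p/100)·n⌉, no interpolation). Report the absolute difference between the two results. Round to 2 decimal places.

0.21

Sorted: 9.2, 9.5, 9.7, 9.8, 9.9, 10.0, 10.1, 10.2, 10.4, 10.6, 10.8, 10.9.
n = 12.
(a) r = 1.3; between ranks 1 (9.2) and 2 (9.5): 9.29.
(b) the nearest-rank method: rank 2 → 9.5.
|9.29 − 9.5| = 0.21.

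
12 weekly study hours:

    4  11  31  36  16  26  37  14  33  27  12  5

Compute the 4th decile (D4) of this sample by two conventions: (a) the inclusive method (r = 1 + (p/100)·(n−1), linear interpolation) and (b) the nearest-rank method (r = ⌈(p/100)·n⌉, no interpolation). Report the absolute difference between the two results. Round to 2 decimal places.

Sorted: 4, 5, 11, 12, 14, 16, 26, 27, 31, 33, 36, 37.
n = 12.
(a) r = 5.4; between ranks 5 (14) and 6 (16): 14.8.
(b) the nearest-rank method: rank 5 → 14.
|14.8 − 14| = 0.8.

0.80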